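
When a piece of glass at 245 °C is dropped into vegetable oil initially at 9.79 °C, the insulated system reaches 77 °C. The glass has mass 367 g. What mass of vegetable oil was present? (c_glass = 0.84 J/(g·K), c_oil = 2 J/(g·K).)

Heat lost by the glass = heat gained by the oil:
367·0.84·(245 − 77) = m·2·(77 − 9.79)
134.42 m = 51791  ⇒  m ≈ 385.3 g

m ≈ 385 g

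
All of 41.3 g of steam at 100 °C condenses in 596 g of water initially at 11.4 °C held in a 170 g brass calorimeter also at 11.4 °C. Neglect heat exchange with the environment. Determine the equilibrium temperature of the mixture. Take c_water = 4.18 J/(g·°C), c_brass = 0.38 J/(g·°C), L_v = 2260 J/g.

T_f ≈ 51.2 °C

Heat gained plus heat lost sum to zero:
latent heat released on condensation: 41.3·2260 = 93338; condensed water 100 °C→T: 172.63(T − 100); water warms: 596·4.18·(T − 11.4) = 2491.3(T − 11.4); brass cup: 170·0.38·(T − 11.4) = 64.6(T − 11.4)
2728.5 T = 93338 + 17263 + 29137 = 139738
T ≈ 51.21 °C — below 100 °C, confirming all the steam condensed.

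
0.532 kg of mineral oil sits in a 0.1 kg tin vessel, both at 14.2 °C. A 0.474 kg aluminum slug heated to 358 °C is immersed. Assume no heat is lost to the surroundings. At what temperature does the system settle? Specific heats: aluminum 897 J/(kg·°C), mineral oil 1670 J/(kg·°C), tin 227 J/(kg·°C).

T_f ≈ 123.6 °C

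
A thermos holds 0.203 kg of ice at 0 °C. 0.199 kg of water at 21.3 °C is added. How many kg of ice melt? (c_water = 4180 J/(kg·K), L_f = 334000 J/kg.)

Heat available from the water dropping to 0 °C: 0.199·4180·21.3 = 17718 J.
Melting all 0.203 kg of ice would need 0.203·334000 = 67802 J.
That's not enough to melt it all — equilibrium is at 0 °C with ice remaining.
m_melt = 17718 / L_f = 0.05305 kg.

m_melted ≈ 0.053 kg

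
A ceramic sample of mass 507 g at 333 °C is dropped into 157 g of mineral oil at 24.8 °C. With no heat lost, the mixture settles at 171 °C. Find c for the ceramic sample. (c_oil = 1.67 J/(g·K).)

c ≈ 0.467 J/(g·K)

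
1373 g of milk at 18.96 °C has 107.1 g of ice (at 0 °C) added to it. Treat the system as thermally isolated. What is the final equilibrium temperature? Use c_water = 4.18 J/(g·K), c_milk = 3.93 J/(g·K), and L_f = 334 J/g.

Net heat exchanged in the isolated system is zero:
latent heat to melt: 107.1·334 = 35771
  warm the meltwater: 447.68 T
  milk cools: 1373·3.93·(T − 18.96) = 5395.9(T − 18.96)
5843.6 T = 102306 − 35771 = 66535
T ≈ 11.39 °C — above 0 °C, consistent with complete melting.

T_f ≈ 11.4 °C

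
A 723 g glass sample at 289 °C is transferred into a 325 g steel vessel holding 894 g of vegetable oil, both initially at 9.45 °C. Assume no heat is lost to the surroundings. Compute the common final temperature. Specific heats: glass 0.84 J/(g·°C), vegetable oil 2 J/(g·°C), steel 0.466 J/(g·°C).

T_f is the heat-capacity-weighted average of the initial temperatures:
T_f = (607.32*289 + 1788*9.45 + 151.45*9.45) / (607.32 + 1788 + 151.45)
    = 193843 / 2546.8 ≈ 76.11 °C

T_f ≈ 76.1 °C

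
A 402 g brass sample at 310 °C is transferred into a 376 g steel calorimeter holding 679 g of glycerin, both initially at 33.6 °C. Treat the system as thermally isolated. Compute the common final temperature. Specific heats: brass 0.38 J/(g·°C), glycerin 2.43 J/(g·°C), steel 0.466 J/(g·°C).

T_f ≈ 54.9 °C

Conservation of energy gives ΣQ = 0:
402·0.38·(T − 310) + 679·2.43·(T − 33.6) + 376·0.466·(T − 33.6) = 0
152.76(T − 310) + 1650(T − 33.6) + 175.22(T − 33.6) = 0
1977.9 T = 108682
T = 108682 / 1977.9 = 54.9 °C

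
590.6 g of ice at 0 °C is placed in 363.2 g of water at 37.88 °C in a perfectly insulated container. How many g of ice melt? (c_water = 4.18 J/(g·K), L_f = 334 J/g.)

Cooling the water to 0 °C releases 363.2×4.18×37.88 = 57509 J.
Fully melting the ice requires m_ice L_f = 590.6×334 = 197260 J.
Since 57509 < 197260 J, not all the ice melts; equilibrium is at 0 °C.
m_melted×334 = 57509  ⇒  m_melted ≈ 172.2 g.

m_melted ≈ 172 g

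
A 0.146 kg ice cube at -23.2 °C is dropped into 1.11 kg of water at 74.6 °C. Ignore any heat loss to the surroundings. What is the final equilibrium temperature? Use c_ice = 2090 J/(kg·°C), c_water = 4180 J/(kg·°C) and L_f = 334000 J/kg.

T_f ≈ 55.3 °C

Let T be the final temperature. ΣQ_i = 0:
ice -23.2→0 °C: 0.146·2090·23.2 = 7079.2
  melt ice: 0.146·334000 = 48764
  warm the meltwater: 610.28 T
  water: 4639.8(T − 74.6)
5250.1 T = 346129 − 55843 = 290286
T ≈ 55.29 °C (positive, so assuming full melt was valid).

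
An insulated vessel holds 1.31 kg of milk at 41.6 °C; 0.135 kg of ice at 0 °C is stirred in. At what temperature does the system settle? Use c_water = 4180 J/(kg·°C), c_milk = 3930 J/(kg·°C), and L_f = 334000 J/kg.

T_f ≈ 29.6 °C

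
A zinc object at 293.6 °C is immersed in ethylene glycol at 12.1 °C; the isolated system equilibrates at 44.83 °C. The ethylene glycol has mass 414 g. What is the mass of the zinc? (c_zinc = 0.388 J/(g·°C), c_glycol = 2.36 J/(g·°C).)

Taking heat into each body as positive, Σ m c ΔT = 0:
m×0.388×(44.83 − 293.6) + 414×2.36×(44.83 − 12.1) = 0
-96.52 m = -31979
m = -31979/-96.52 ≈ 331.3 g

m ≈ 331 g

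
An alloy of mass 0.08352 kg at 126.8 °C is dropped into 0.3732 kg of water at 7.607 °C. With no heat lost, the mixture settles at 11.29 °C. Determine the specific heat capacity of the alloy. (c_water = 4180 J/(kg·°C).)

c ≈ 596 J/(kg·°C)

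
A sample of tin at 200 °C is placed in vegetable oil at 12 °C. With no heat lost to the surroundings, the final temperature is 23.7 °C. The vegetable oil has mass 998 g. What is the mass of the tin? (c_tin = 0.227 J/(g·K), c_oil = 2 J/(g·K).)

m ≈ 584 g

Heat gained plus heat lost sum to zero:
m×0.227×(23.7 − 200) + 998×2×(23.7 − 12) = 0
-40.02 m = -23353
m = -23353/-40.02 ≈ 583.5 g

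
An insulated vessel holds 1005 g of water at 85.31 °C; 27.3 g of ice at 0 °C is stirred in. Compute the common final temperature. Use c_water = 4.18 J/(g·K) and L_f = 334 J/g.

Taking heat into each body as positive, Σ m c ΔT = 0:
fusion: m_ice L_f = 27.3×334 = 9118.2
  warm the meltwater: 114.11 T
  water: 4200.9(T − 85.31)
4315 T = 358379 − 9118.2 = 349261
T ≈ 80.94 °C (positive, so assuming full melt was valid).

T_f ≈ 80.9 °C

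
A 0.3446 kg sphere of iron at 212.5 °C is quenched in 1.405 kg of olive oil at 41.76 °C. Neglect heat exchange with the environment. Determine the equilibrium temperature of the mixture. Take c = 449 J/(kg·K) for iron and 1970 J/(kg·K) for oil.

T_f ≈ 50.8 °C

T_f = Σ m_i c_i T_i / Σ m_i c_i:
T_f = (154.73×212.5 + 2767.8×41.76) / (154.73 + 2767.8)
    = 148465 / 2922.6 ≈ 50.80 °C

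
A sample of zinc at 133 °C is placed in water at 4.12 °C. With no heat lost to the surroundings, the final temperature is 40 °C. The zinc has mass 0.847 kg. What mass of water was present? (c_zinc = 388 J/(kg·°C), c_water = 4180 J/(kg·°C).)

m ≈ 0.204 kg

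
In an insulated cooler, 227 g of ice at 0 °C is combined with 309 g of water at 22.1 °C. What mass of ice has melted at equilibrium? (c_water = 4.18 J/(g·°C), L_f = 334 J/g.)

m_melted ≈ 85.5 g

Cooling the water to 0 °C releases 309×4.18×22.1 = 28545 J.
Melting all 227 g of ice would need 227×334 = 75818 J.
28545 J < 75818 J, so only part of the ice melts and the system sits at 0 °C.
Mass melted = 28545/334 ≈ 85.46 g.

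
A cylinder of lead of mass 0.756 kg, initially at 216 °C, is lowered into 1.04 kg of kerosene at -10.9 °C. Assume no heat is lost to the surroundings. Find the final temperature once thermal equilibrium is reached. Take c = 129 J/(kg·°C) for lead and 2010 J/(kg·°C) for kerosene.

T_f ≈ -0.8 °C

Taking heat into each body as positive, Σ m c ΔT = 0:
0.756*129*(T − 216) + 1.04*2010*(T − (-10.9)) = 0
97.52(T − 216) + 2090.4(T − (-10.9)) = 0
2187.9 T = -1720.2
T ≈ -0.79 °C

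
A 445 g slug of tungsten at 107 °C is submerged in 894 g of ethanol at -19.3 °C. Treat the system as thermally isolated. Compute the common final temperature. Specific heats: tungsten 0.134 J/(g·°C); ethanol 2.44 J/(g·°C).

Net heat exchanged in the isolated system is zero:
445×0.134×(T − 107) + 894×2.44×(T − (-19.3)) = 0
2241 T = -35720
T = -35720 / 2241 = -15.9 °C

T_f ≈ -15.9 °C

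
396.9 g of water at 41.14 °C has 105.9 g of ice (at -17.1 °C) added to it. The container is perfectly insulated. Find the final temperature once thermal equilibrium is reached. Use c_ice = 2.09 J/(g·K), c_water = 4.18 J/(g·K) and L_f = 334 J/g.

T_f ≈ 13.8 °C

Energy balance with sensible and latent terms:
warm ice to 0 °C: 105.9×2.09×(0 − (-17.1)) = 3784.8; melt ice: 105.9×334 = 35371; meltwater 0→T: 105.9×4.18×T = 442.66 T; water: 1659(T − 41.14)
2101.7 T = 68253 − 39155 = 29098
T ≈ 13.84 °C (positive, so assuming full melt was valid).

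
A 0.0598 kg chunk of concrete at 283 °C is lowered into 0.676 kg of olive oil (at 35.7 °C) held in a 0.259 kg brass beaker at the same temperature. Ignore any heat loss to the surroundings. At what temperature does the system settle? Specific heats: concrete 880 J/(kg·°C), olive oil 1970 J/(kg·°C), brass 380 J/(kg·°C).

T_f ≈ 44.5 °C

Setting the total heat transfer to zero:
0.0598·880·(T − 283) + 0.676·1970·(T − 35.7) + 0.259·380·(T − 35.7) = 0
(52.62 + 1331.7 + 98.42) T = 52.62·283 + 1331.7·35.7 + 98.42·35.7
T ≈ 44.48 °C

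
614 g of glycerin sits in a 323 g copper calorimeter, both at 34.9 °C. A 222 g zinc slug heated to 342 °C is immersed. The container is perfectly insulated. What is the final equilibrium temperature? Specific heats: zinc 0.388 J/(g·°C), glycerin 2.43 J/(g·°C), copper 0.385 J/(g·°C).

T_f ≈ 50.4 °C

With ΣQ=0 the equilibrium temperature is the m·c-weighted mean:
T_f = (86.14·342 + 1492·34.9 + 124.36·34.9) / (86.14 + 1492 + 124.36)
    = 85870 / 1702.5 ≈ 50.44 °C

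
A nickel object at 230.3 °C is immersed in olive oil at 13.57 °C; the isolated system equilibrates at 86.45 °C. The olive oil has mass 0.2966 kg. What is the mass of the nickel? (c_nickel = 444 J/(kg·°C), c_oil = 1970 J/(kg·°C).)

m ≈ 0.667 kg

Energy conservation, ΣQ = 0:
m×444×(86.45 − 230.3) + 0.2966×1970×(86.45 − 13.57) = 0
-63869 m = -42584
m = -42584/-63869 ≈ 0.6667 kg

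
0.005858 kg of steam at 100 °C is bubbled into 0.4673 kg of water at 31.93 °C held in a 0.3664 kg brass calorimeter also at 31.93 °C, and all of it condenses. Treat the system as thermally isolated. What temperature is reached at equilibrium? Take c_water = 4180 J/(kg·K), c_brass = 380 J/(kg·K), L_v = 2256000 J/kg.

T_f ≈ 39.0 °C

Net heat exchanged in the isolated system is zero:
latent heat released on condensation: 0.005858·2256000 = 13216; condensate cools 100→T: 0.005858·4180·(T − 100) = 24.49(T − 100); original water: 1953.3(T − 31.93); brass cup: 0.3664·380·(T − 31.93) = 139.23(T − 31.93)
2117 T = 13216 + 2448.6 + 66815 = 82479
T ≈ 38.96 °C — below 100 °C, confirming all the steam condensed.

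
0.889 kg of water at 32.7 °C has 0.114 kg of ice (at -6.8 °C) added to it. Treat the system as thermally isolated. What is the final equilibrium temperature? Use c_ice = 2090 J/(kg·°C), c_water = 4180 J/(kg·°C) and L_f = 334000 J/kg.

T_f ≈ 19.5 °C

Taking heat into each body as positive, Σ m c ΔT = 0:
ice -6.8→0 °C: 0.114·2090·6.8 = 1620.2; fusion: m_ice L_f = 0.114·334000 = 38076; warm the meltwater: 476.52 T; water: 3716(T − 32.7)
4192.5 T = 121514 − 39696 = 81818
T ≈ 19.52 °C. Since T > 0 °C, the all-ice-melts assumption holds.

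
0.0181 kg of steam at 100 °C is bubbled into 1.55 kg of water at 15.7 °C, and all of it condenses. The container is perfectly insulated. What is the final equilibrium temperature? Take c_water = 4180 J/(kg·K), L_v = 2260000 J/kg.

T_f ≈ 22.9 °C

Let T be the final temperature. ΣQ_i = 0:
condense steam: −0.0181·2260000 = −40906; condensate cools 100→T: 0.0181·4180·(T − 100) = 75.66(T − 100); water warms: 1.55·4180·(T − 15.7) = 6479(T − 15.7)
6554.7 T = 40906 + 7565.8 + 101720 = 150192
T ≈ 22.91 °C — below 100 °C, confirming all the steam condensed.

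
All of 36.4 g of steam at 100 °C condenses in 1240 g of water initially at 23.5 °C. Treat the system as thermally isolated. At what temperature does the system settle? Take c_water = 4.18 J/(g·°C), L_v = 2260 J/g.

T_f ≈ 41.1 °C

Taking heat into each body as positive, Σ m c ΔT = 0:
latent heat released on condensation: 36.4×2260 = 82264; condensate cools 100→T: 36.4×4.18×(T − 100) = 152.15(T − 100); water warms: 1240×4.18×(T − 23.5) = 5183.2(T − 23.5)
5335.4 T = 82264 + 15215 + 121805 = 219284
T ≈ 41.10 °C — below 100 °C, confirming all the steam condensed.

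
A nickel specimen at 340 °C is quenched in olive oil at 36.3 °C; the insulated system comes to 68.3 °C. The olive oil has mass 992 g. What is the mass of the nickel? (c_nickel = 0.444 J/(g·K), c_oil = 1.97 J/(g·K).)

m ≈ 518 g

Setting the total heat transfer to zero:
m·0.444·(68.3 − 340) + 992·1.97·(68.3 − 36.3) = 0
-120.63 m = -62536
m = -62536/-120.63 ≈ 518.4 g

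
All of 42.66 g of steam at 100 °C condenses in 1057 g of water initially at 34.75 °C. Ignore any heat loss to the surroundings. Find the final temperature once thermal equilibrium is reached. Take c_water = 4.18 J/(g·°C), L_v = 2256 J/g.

T_f ≈ 58.2 °C

Taking heat into each body as positive, Σ m c ΔT = 0:
latent heat released on condensation: 42.66×2256 = 96241; condensate cools 100→T: 42.66×4.18×(T − 100) = 178.32(T − 100); water warms: 1057×4.18×(T − 34.75) = 4418.3(T − 34.75)
4596.6 T = 96241 + 17832 + 153535 = 267607
T ≈ 58.22 °C, under the boiling point, so the assumption holds.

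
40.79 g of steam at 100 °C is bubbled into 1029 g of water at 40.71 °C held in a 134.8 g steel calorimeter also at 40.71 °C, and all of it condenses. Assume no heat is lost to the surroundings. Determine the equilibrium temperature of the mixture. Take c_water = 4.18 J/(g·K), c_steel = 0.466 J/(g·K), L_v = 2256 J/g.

T_f ≈ 63.2 °C

Net heat exchanged in the isolated system is zero:
latent heat released on condensation: 40.79×2256 = 92022
  condensed water 100 °C→T: 170.5(T − 100)
  original water: 4301.2(T − 40.71)
  steel cup: 134.8×0.466×(T − 40.71) = 62.82(T − 40.71)
4534.5 T = 92022 + 17050 + 177660 = 286732
T ≈ 63.23 °C (< 100 °C, so full condensation is consistent).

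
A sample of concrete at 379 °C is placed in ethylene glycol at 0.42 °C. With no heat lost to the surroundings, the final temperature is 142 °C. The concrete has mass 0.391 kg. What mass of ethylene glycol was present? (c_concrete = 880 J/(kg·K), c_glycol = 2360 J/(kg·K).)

Heat lost by the concrete = heat gained by the glycol:
0.391·880·(379 − 142) = m·2360·(142 − 0.42)
334129 m = 81547  ⇒  m ≈ 0.2441 kg

m ≈ 0.244 kg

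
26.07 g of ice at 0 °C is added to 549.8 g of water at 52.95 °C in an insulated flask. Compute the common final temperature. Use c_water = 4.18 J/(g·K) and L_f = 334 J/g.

T_f ≈ 46.9 °C

Conservation of energy gives ΣQ = 0:
latent heat to melt: 26.07·334 = 8707.4; warm the meltwater: 108.97 T; water cools: 549.8·4.18·(T − 52.95) = 2298.2(T − 52.95)
2407.1 T = 121688 − 8707.4 = 112980
T ≈ 46.94 °C (positive, so assuming full melt was valid).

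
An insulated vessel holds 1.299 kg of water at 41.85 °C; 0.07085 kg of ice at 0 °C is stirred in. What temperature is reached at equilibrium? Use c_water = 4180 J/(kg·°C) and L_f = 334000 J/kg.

Setting the total heat transfer to zero:
latent heat to melt: 0.07085×334000 = 23664
  meltwater 0→T: 0.07085×4180×T = 296.15 T
  water: 5429.8(T − 41.85)
5726 T = 227238 − 23664 = 203574
T ≈ 35.55 °C — above 0 °C, consistent with complete melting.

T_f ≈ 35.6 °C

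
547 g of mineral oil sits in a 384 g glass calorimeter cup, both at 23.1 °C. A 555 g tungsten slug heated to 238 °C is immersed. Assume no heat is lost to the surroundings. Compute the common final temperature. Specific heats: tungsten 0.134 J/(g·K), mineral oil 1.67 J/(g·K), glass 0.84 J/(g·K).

T_f ≈ 35.3 °C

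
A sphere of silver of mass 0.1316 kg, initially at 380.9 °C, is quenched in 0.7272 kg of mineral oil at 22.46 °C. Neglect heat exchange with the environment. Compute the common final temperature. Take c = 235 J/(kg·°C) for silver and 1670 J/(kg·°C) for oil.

T_f ≈ 31.4 °C

Let T be the final temperature. ΣQ_i = 0:
0.1316*235*(T − 380.9) + 0.7272*1670*(T − 22.46) = 0
30.93(T − 380.9) + 1214.4(T − 22.46) = 0
1245.3 T = 39056
T = 39056 / 1245.3 = 31.4 °C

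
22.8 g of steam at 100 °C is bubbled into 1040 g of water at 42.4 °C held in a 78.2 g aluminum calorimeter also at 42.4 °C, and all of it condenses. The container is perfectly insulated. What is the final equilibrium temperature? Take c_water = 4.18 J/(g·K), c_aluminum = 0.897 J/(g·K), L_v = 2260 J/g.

T_f ≈ 55.0 °C

Taking heat into each body as positive, Σ m c ΔT = 0:
condense steam: −22.8·2260 = −51528
  condensed water 100 °C→T: 95.3(T − 100)
  water warms: 1040·4.18·(T − 42.4) = 4347.2(T − 42.4)
  cup: 70.15(T − 42.4)
4512.6 T = 51528 + 9530.4 + 187295 = 248354
T ≈ 55.04 °C — below 100 °C, confirming all the steam condensed.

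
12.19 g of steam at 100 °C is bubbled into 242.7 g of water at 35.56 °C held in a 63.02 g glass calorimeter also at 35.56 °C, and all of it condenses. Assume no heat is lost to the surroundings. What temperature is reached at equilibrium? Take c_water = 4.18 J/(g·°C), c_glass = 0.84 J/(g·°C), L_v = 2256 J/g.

T_f ≈ 63.1 °C

Energy balance with sensible and latent terms:
condense steam: −12.19×2256 = −27501
  condensed water 100 °C→T: 50.95(T − 100)
  original water: 1014.5(T − 35.56)
  glass cup: 63.02×0.84×(T − 35.56) = 52.94(T − 35.56)
1118.4 T = 27501 + 5095.4 + 37958 = 70554
T ≈ 63.09 °C — below 100 °C, confirming all the steam condensed.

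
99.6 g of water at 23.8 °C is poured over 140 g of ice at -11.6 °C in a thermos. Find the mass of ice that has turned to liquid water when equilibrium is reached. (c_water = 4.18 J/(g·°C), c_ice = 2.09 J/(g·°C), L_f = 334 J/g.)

Heat available from the water dropping to 0 °C: 99.6·4.18·23.8 = 9908.6 J.
Warming the ice to 0 °C takes 140·2.09·11.6 = 3394.2 J, leaving 6514.4 J for melting.
Melting all 140 g of ice would need 140·334 = 46760 J.
Since 6514.4 < 46760 J, not all the ice melts; equilibrium is at 0 °C.
Mass melted = 6514.4/334 ≈ 19.5 g.

m_melted ≈ 19.5 g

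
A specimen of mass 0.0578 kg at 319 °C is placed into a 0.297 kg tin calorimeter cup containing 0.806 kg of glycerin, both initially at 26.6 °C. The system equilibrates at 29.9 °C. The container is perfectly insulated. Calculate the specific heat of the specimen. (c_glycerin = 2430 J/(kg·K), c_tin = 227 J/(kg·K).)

c ≈ 400 J/(kg·K)

Taking heat into each body as positive, Σ m c ΔT = 0:
0.0578×c×(29.9 − 319) + 0.806×2430×(29.9 − 26.6) + 0.297×227×(29.9 − 26.6) = 0
-16.71 c = -6685.8
c = -6685.8/-16.71 ≈ 400.1 J/(kg·K)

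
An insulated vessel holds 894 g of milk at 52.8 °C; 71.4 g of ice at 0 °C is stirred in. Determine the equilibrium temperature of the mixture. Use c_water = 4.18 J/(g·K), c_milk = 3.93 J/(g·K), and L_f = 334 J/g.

T_f ≈ 42.4 °C

Energy conservation, ΣQ = 0:
fusion: m_ice L_f = 71.4×334 = 23848
  warm the meltwater: 298.45 T
  milk: 3513.4(T − 52.8)
3811.9 T = 185509 − 23848 = 161661
T ≈ 42.41 °C (positive, so assuming full melt was valid).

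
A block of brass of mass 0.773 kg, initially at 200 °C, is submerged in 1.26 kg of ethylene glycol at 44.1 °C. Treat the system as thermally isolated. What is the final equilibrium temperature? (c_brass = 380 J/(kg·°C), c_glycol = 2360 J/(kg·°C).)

T_f ≈ 58.1 °C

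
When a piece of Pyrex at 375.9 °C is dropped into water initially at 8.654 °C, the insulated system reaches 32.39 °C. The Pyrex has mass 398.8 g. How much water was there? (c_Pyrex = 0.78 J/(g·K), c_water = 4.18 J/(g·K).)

m ≈ 1080 g

|Q_Pyrex| = |Q_water|:
398.8×0.78×(375.9 − 32.39) = m×4.18×(32.39 − 8.654)
99.22 m = 106854  ⇒  m ≈ 1077 g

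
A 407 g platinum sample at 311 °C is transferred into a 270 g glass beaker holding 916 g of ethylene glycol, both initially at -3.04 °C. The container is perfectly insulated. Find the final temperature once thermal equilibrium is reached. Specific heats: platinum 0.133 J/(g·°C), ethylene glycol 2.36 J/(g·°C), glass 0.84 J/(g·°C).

Setting the total heat transfer to zero:
407*0.133*(T − 311) + 916*2.36*(T − (-3.04)) + 270*0.84*(T − (-3.04)) = 0
54.13(T − 311) + 2161.8(T − (-3.04)) + 226.8(T − (-3.04)) = 0
2442.7 T = 9573.5
T = 9573.5/2442.7 ≈ 3.92 °C

T_f ≈ 3.9 °C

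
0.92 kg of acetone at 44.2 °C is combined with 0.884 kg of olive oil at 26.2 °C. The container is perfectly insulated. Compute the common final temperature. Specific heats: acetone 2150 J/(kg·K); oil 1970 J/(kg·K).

T_f ≈ 35.8 °C

T_f = Σ m_i c_i T_i / Σ m_i c_i:
T_f = (1978*44.2 + 1741.5*26.2) / (1978 + 1741.5)
    = 133054 / 3719.5 ≈ 35.77 °C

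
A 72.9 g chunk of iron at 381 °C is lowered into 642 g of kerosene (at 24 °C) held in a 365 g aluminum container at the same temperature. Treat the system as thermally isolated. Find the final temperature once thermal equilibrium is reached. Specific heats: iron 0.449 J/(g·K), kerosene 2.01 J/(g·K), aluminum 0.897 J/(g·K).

T_f ≈ 31.1 °C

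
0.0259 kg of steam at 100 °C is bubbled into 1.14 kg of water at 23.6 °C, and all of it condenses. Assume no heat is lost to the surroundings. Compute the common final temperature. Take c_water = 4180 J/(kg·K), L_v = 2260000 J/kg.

T_f ≈ 37.3 °C

Conservation of energy gives ΣQ = 0:
steam→water at 100 °C releases m L_v = 0.0259·2260000 = 58534
  condensate cools 100→T: 0.0259·4180·(T − 100) = 108.26(T − 100)
  water warms: 1.14·4180·(T − 23.6) = 4765.2(T − 23.6)
4873.5 T = 58534 + 10826 + 112459 = 181819
T ≈ 37.31 °C — below 100 °C, confirming all the steam condensed.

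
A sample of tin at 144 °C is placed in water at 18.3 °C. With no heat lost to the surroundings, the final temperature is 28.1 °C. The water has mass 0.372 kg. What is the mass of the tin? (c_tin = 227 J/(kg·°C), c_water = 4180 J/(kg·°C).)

|Q_tin| = |Q_water|:
m×227×(144 − 28.1) = 0.372×4180×(28.1 − 18.3)
26309 m = 15239  ⇒  m ≈ 0.5792 kg

m ≈ 0.579 kg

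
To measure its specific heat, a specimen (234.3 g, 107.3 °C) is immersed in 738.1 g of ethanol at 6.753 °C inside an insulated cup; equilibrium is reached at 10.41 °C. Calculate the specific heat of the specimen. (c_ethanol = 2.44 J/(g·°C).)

Setting the total heat transfer to zero:
234.3·c·(10.41 − 107.3) + 738.1·2.44·(10.41 − 6.753) = 0
-22701 c = -6586.1
c = -6586.1/-22701 ≈ 0.2901 J/(g·°C)

c ≈ 0.29 J/(g·°C)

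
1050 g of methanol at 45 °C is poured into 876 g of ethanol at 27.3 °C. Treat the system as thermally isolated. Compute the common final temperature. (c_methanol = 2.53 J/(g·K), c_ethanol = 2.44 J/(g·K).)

T_f is the heat-capacity-weighted average of the initial temperatures:
T_f = (2656.5×45 + 2137.4×27.3) / (2656.5 + 2137.4)
    = 177895 / 4793.9 ≈ 37.11 °C

T_f ≈ 37.1 °C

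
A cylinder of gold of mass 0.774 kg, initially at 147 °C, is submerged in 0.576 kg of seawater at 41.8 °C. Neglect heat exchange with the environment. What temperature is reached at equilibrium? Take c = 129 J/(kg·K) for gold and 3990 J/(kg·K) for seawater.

T_f ≈ 46.2 °C

With ΣQ=0 the equilibrium temperature is the m·c-weighted mean:
T_f = (99.85×147 + 2298.2×41.8) / (99.85 + 2298.2)
    = 110744 / 2398.1 ≈ 46.18 °C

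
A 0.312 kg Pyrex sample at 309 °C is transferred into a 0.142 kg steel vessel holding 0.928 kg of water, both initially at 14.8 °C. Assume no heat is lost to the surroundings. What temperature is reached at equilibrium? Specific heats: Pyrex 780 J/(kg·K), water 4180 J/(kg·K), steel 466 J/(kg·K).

Energy conservation, ΣQ = 0:
0.312×780×(T − 309) + 0.928×4180×(T − 14.8) + 0.142×466×(T − 14.8) = 0
(243.36 + 3879 + 66.17) T = 243.36×309 + 3879×14.8 + 66.17×14.8
T = 133587/4188.6 ≈ 31.89 °C

T_f ≈ 31.9 °C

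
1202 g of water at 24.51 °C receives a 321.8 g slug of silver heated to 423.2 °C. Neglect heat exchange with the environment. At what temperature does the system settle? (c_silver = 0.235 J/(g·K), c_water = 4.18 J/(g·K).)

T_f ≈ 30.4 °C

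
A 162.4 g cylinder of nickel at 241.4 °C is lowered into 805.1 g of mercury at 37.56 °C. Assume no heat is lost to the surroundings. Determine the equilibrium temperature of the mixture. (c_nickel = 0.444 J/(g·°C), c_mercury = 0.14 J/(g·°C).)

T_f ≈ 117.1 °C

Set heat shed by the hot body equal to heat absorbed by the cold body:
162.4*0.444*(241.4 − T) = 805.1*0.14*(T − 37.56)
72.11(241.4 − T) = 112.71(T − 37.56)
184.82 T = 21640  ⇒  T ≈ 117.09 °C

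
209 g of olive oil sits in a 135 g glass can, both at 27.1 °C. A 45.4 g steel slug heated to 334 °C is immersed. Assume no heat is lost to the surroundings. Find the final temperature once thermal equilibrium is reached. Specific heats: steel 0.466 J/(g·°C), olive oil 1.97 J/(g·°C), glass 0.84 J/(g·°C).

Heat gained plus heat lost sum to zero:
45.4·0.466·(T − 334) + 209·1.97·(T − 27.1) + 135·0.84·(T − 27.1) = 0
546.29 T = 21297
T = 21297/546.29 ≈ 38.99 °C

T_f ≈ 39.0 °C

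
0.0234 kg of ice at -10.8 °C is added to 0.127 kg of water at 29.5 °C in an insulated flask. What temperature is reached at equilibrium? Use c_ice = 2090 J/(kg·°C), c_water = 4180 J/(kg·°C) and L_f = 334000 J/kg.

T_f ≈ 11.6 °C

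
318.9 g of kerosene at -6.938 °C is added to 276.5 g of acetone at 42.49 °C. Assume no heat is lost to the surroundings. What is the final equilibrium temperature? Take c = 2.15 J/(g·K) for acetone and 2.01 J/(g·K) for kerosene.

T_f ≈ 16.8 °C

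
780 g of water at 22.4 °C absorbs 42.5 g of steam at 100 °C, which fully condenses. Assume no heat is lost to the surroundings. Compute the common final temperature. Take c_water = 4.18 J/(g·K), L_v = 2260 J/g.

Energy balance with sensible and latent terms:
latent heat released on condensation: 42.5×2260 = 96050
  condensed water 100 °C→T: 177.65(T − 100)
  water warms: 780×4.18×(T − 22.4) = 3260.4(T − 22.4)
3438 T = 96050 + 17765 + 73033 = 186848
T ≈ 54.35 °C (< 100 °C, so full condensation is consistent).

T_f ≈ 54.3 °C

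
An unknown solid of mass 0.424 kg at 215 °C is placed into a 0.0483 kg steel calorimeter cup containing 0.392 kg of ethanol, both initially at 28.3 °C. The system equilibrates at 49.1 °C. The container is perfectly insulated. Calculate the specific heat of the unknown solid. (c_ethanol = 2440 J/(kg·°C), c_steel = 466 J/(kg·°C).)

c ≈ 289 J/(kg·°C)

Heat gained plus heat lost sum to zero:
0.424×c×(49.1 − 215) + 0.392×2440×(49.1 − 28.3) + 0.0483×466×(49.1 − 28.3) = 0
-70.34 c = -20363
c = -20363/-70.34 ≈ 289.5 J/(kg·°C)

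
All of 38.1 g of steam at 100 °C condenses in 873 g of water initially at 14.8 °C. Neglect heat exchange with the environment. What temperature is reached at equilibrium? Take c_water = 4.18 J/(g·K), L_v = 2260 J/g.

Energy conservation, ΣQ = 0:
condense steam: −38.1·2260 = −86106; condensed water 100 °C→T: 159.26(T − 100); original water: 3649.1(T − 14.8)
3808.4 T = 86106 + 15926 + 54007 = 156039
T ≈ 40.97 °C, under the boiling point, so the assumption holds.

T_f ≈ 41.0 °C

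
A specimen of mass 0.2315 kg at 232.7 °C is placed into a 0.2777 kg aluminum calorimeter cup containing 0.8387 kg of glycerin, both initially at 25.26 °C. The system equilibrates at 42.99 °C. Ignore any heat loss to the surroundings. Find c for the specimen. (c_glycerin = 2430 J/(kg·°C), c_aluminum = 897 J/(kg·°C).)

c ≈ 923 J/(kg·°C)

Net heat exchanged in the isolated system is zero:
0.2315·c·(42.99 − 232.7) + 0.8387·2430·(42.99 − 25.26) + 0.2777·897·(42.99 − 25.26) = 0
-43.92 c = -40551
c = -40551/-43.92 ≈ 923.3 J/(kg·°C)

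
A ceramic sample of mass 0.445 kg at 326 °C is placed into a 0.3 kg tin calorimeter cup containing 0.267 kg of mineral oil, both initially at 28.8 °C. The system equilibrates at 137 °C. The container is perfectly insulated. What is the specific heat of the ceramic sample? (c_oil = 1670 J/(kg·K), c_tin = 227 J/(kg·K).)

Taking heat into each body as positive, Σ m c ΔT = 0:
0.445×c×(137 − 326) + 0.267×1670×(137 − 28.8) + 0.3×227×(137 − 28.8) = 0
-84.11 c = -55614
c = -55614/-84.11 ≈ 661.2 J/(kg·K)

c ≈ 661 J/(kg·K)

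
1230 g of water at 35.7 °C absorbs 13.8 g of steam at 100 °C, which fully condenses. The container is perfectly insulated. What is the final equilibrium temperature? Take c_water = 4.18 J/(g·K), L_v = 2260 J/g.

T_f ≈ 42.4 °C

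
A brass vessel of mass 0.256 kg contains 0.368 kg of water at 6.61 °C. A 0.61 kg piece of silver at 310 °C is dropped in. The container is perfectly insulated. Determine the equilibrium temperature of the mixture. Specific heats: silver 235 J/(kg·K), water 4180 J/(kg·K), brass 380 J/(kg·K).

Let T be the final temperature. ΣQ_i = 0:
0.61·235·(T − 310) + 0.368·4180·(T − 6.61) + 0.256·380·(T − 6.61) = 0
143.35(T − 310) + 1538.2(T − 6.61) + 97.28(T − 6.61) = 0
(143.35 + 1538.2 + 97.28) T = 143.35·310 + 1538.2·6.61 + 97.28·6.61
T ≈ 31.06 °C

T_f ≈ 31.1 °C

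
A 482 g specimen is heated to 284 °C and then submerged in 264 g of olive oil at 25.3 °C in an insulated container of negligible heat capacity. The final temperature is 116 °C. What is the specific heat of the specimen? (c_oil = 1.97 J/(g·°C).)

Heat lost by the specimen = heat gained by the oil:
482·c·(284 − 116) = 264·1.97·(116 − 25.3)
80976 c = 47171  ⇒  c ≈ 0.5825 J/(g·°C)

c ≈ 0.583 J/(g·°C)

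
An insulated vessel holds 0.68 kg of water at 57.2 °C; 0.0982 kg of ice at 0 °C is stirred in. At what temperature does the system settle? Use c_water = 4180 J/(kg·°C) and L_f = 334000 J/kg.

Taking heat into each body as positive, Σ m c ΔT = 0:
fusion: m_ice L_f = 0.0982·334000 = 32799; meltwater 0→T: 0.0982·4180·T = 410.48 T; water cools: 0.68·4180·(T − 57.2) = 2842.4(T − 57.2)
3252.9 T = 162585 − 32799 = 129786
T ≈ 39.90 °C (positive, so assuming full melt was valid).

T_f ≈ 39.9 °C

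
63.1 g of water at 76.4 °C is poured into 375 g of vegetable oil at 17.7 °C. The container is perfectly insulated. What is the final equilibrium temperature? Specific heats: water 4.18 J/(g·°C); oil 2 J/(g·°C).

T_f ≈ 33.0 °C

T_f = Σ m_i c_i T_i / Σ m_i c_i:
T_f = (263.76*76.4 + 750*17.7) / (263.76 + 750)
    = 33426 / 1013.8 ≈ 32.97 °C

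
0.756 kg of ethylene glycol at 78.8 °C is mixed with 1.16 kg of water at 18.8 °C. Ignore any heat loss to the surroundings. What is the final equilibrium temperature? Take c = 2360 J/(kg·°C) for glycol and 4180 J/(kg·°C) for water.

Energy conservation, ΣQ = 0:
0.756·2360·(T − 78.8) + 1.16·4180·(T − 18.8) = 0
1784.2(T − 78.8) + 4848.8(T − 18.8) = 0
6633 T = 231749
T = 231749/6633 ≈ 34.94 °C

T_f ≈ 34.9 °C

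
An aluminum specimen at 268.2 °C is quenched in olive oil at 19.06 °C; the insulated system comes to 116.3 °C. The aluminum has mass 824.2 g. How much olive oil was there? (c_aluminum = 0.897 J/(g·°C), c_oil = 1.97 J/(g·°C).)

m ≈ 586 g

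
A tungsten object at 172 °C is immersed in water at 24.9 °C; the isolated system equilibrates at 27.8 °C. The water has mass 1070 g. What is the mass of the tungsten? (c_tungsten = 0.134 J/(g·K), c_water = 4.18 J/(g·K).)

m ≈ 671 g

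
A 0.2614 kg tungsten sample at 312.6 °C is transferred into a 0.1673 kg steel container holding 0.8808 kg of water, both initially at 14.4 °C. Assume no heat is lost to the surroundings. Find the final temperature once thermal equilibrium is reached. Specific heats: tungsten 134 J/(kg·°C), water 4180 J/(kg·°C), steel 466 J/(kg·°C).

T_f ≈ 17.2 °C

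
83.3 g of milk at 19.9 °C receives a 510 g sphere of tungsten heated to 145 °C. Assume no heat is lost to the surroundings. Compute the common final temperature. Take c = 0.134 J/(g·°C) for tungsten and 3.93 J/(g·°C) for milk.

T_f ≈ 41.5 °C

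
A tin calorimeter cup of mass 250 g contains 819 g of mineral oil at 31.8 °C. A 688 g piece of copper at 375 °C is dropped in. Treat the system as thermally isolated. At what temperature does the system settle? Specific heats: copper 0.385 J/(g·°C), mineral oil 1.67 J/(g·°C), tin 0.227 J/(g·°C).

Heat gained plus heat lost sum to zero:
688·0.385·(T − 375) + 819·1.67·(T − 31.8) + 250·0.227·(T − 31.8) = 0
264.88(T − 375) + 1367.7(T − 31.8) + 56.75(T − 31.8) = 0
(264.88 + 1367.7 + 56.75) T = 264.88·375 + 1367.7·31.8 + 56.75·31.8
T ≈ 85.61 °C

T_f ≈ 85.6 °C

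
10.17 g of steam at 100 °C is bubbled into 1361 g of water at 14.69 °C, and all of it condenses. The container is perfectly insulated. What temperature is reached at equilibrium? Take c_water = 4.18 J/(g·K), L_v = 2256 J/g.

Energy conservation, ΣQ = 0:
condense steam: −10.17·2256 = −22944
  condensate cools 100→T: 10.17·4.18·(T − 100) = 42.51(T − 100)
  water warms: 1361·4.18·(T − 14.69) = 5689(T − 14.69)
5731.5 T = 22944 + 4251.1 + 83571 = 110766
T ≈ 19.33 °C, under the boiling point, so the assumption holds.

T_f ≈ 19.3 °C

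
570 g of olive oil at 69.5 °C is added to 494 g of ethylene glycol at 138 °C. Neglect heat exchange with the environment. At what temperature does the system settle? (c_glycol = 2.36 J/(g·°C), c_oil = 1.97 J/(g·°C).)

Energy conservation, ΣQ = 0:
494×2.36×(T − 138) + 570×1.97×(T − 69.5) = 0
2288.7 T = 238927
T = 238927 / 2288.7 = 104 °C

T_f ≈ 104.4 °C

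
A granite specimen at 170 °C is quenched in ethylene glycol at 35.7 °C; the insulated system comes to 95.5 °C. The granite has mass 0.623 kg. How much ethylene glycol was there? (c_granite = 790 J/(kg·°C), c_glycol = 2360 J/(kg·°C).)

Taking heat into each body as positive, Σ m c ΔT = 0:
0.623×790×(95.5 − 170) + m×2360×(95.5 − 35.7) = 0
141128 m = 36667
m = 36667/141128 ≈ 0.2598 kg

m ≈ 0.26 kg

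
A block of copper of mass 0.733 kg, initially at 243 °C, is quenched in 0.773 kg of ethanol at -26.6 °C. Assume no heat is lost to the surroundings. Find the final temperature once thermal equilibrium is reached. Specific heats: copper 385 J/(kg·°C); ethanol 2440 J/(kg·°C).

Let T be the final temperature. ΣQ_i = 0:
0.733*385*(T − 243) + 0.773*2440*(T − (-26.6)) = 0
282.2(T − 243) + 1886.1(T − (-26.6)) = 0
2168.3 T = 18405
T ≈ 8.49 °C

T_f ≈ 8.5 °C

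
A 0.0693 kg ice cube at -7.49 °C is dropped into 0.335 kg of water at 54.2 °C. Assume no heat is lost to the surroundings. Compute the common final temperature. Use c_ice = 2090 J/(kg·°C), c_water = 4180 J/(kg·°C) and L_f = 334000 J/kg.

T_f ≈ 30.6 °C

Taking heat into each body as positive, Σ m c ΔT = 0:
warm ice to 0 °C: 0.0693×2090×(0 − (-7.49)) = 1084.8
  fusion: m_ice L_f = 0.0693×334000 = 23146
  meltwater 0→T: 0.0693×4180×T = 289.67 T
  water cools: 0.335×4180×(T − 54.2) = 1400.3(T − 54.2)
1690 T = 75896 − 24231 = 51665
T ≈ 30.57 °C (positive, so assuming full melt was valid).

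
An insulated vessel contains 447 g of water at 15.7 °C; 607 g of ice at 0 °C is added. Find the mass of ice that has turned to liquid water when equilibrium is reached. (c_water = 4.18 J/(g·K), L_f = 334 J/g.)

Water can give up m c ΔT = 447×4.18×15.7 = 29335 J before reaching 0 °C.
Melting all 607 g of ice would need 607×334 = 202738 J.
Since 29335 < 202738 J, not all the ice melts; equilibrium is at 0 °C.
m_melted×334 = 29335  ⇒  m_melted ≈ 87.83 g.

m_melted ≈ 87.8 g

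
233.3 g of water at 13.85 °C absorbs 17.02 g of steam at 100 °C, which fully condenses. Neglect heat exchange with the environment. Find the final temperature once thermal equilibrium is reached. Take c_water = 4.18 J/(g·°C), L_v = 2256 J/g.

Let T be the final temperature. ΣQ_i = 0:
steam→water at 100 °C releases m L_v = 17.02·2256 = 38397; condensed water 100 °C→T: 71.14(T − 100); original water: 975.19(T − 13.85)
1046.3 T = 38397 + 7114.4 + 13506 = 59018
T ≈ 56.40 °C, under the boiling point, so the assumption holds.

T_f ≈ 56.4 °C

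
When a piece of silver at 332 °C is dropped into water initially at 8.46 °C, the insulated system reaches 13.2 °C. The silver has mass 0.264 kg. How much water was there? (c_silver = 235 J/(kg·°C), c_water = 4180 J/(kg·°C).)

Taking heat into each body as positive, Σ m c ΔT = 0:
0.264·235·(13.2 − 332) + m·4180·(13.2 − 8.46) = 0
19813 m = 19778
m = 19778/19813 ≈ 0.9982 kg

m ≈ 0.998 kg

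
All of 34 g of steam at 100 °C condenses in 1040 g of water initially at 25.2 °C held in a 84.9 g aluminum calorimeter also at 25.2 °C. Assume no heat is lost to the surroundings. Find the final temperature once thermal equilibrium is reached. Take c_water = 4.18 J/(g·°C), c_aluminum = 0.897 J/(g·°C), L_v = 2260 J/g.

Conservation of energy gives ΣQ = 0:
steam→water at 100 °C releases m L_v = 34·2260 = 76840
  condensed water 100 °C→T: 142.12(T − 100)
  original water: 4347.2(T − 25.2)
  aluminum cup: 84.9·0.897·(T − 25.2) = 76.16(T − 25.2)
4565.5 T = 76840 + 14212 + 111469 = 202521
T ≈ 44.36 °C, under the boiling point, so the assumption holds.

T_f ≈ 44.4 °C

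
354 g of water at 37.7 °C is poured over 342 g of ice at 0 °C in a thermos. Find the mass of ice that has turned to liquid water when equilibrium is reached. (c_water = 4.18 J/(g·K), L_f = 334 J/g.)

Cooling the water to 0 °C releases 354·4.18·37.7 = 55785 J.
Fully melting the ice requires m_ice L_f = 342·334 = 114228 J.
Since 55785 < 114228 J, not all the ice melts; equilibrium is at 0 °C.
m_melted·334 = 55785  ⇒  m_melted ≈ 167 g.

m_melted ≈ 167 g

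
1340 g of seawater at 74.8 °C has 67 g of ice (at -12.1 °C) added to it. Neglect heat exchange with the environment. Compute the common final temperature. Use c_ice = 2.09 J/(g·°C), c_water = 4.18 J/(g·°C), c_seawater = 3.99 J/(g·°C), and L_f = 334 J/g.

Sum of m c ΔT and latent-heat terms is zero:
warm ice to 0 °C: 67×2.09×(0 − (-12.1)) = 1694.4; latent heat to melt: 67×334 = 22378; warm the meltwater: 280.06 T; seawater cools: 1340×3.99×(T − 74.8) = 5346.6(T − 74.8)
5626.7 T = 399926 − 24072 = 375853
T ≈ 66.80 °C (positive, so assuming full melt was valid).

T_f ≈ 66.8 °C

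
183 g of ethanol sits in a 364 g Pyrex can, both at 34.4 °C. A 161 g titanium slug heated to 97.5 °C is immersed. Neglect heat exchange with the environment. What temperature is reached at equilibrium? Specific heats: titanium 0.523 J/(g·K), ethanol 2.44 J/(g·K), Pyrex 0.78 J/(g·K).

T_f = Σ m_i c_i T_i / Σ m_i c_i:
T_f = (84.2·97.5 + 446.52·34.4 + 283.92·34.4) / (84.2 + 446.52 + 283.92)
    = 33337 / 814.64 ≈ 40.92 °C

T_f ≈ 40.9 °C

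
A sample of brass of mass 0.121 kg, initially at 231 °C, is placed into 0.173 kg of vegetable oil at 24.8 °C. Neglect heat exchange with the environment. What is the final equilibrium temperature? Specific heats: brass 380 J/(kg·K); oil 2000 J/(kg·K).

T_f ≈ 49.0 °C

|Q_brass| = |Q_oil|:
0.121·380·(231 − T) = 0.173·2000·(T − 24.8)
45.98(231 − T) = 346(T − 24.8)
391.98 T = 19202  ⇒  T ≈ 48.99 °C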